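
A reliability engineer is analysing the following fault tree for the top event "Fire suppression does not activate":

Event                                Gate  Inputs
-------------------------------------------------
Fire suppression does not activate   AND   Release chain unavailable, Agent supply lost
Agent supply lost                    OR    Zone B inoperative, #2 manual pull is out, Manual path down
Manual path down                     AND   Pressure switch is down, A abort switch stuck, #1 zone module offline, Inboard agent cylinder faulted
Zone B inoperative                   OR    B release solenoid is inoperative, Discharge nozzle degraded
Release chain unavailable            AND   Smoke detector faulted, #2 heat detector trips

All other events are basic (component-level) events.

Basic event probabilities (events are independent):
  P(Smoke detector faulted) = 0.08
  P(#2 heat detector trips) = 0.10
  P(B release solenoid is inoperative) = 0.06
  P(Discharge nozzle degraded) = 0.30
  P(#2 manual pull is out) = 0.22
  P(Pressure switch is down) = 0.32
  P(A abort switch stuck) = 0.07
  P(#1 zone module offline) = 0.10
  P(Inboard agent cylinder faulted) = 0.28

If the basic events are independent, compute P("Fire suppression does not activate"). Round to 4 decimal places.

0.0039

P(Release chain unavailable) [AND] = 0.08 × 0.10 = 0.008000
P(Zone B inoperative) [OR] = 1 − (1−0.06) × (1−0.30) = 0.342000
P(Manual path down) [AND] = 0.32 × 0.07 × 0.10 × 0.28 = 0.000627
P(Agent supply lost) [OR] = 1 − (1−0.342000) × (1−0.22) × (1−0.000627) = 0.487082
P(Fire suppression does not activate) [AND] = 0.008000 × 0.487082 = 0.003897
Rounded to 4 decimal places: P(Fire suppression does not activate) ≈ 0.0039.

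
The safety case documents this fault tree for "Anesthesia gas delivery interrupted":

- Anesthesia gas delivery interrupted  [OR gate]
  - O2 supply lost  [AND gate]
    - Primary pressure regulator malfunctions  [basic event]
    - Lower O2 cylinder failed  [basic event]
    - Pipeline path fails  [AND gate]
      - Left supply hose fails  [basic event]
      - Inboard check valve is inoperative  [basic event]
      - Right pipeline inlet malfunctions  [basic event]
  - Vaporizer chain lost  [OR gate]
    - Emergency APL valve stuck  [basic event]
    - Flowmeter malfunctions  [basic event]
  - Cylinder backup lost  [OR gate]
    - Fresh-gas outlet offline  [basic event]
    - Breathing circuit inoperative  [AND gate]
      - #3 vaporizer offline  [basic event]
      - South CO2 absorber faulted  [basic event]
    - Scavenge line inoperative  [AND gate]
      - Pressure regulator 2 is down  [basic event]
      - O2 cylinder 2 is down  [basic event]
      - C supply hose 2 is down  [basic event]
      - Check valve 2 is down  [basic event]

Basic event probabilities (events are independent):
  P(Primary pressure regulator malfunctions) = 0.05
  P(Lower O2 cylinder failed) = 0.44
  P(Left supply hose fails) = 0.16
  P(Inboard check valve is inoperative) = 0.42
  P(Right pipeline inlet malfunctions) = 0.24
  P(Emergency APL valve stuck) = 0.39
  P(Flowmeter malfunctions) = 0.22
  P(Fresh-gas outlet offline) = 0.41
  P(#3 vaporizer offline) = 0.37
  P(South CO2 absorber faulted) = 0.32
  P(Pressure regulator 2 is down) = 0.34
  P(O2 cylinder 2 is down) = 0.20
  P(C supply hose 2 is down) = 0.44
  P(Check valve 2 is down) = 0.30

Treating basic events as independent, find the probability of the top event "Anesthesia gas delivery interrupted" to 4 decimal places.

P(Pipeline path fails) [AND] = 0.16 × 0.42 × 0.24 = 0.016128
P(O2 supply lost) [AND] = 0.05 × 0.44 × 0.016128 = 0.000355
P(Vaporizer chain lost) [OR] = 1 − (1−0.39) × (1−0.22) = 0.524200
P(Breathing circuit inoperative) [AND] = 0.37 × 0.32 = 0.118400
P(Scavenge line inoperative) [AND] = 0.34 × 0.20 × 0.44 × 0.30 = 0.008976
P(Cylinder backup lost) [OR] = 1 − (1−0.41) × (1−0.118400) × (1−0.008976) = 0.484525
P(Anesthesia gas delivery interrupted) [OR] = 1 − (1−0.000355) × (1−0.524200) × (1−0.484525) = 0.754824
Rounded to 4 decimal places: P(Anesthesia gas delivery interrupted) ≈ 0.7548.

0.7548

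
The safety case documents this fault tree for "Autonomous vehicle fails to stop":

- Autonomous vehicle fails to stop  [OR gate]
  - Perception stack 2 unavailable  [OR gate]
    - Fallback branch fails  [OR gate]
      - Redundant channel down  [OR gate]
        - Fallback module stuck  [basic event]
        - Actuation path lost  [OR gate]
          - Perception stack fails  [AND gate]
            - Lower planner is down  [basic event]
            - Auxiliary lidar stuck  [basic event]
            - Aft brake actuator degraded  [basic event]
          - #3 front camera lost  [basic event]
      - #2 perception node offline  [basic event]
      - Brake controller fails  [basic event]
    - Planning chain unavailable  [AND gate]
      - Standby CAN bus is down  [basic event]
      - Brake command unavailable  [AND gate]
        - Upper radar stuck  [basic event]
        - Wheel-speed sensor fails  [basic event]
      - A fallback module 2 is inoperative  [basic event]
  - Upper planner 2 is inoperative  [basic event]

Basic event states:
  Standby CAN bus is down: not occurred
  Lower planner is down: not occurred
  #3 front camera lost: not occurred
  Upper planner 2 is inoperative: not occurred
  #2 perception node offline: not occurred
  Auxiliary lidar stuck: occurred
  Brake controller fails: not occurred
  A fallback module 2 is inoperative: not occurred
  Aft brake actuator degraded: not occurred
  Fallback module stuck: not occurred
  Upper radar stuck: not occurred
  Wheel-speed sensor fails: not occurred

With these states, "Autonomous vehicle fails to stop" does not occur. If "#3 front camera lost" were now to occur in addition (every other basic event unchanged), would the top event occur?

Counterfactual: set "#3 front camera lost" to occurred.
Perception stack fails [AND]: Lower planner is down=not, Auxiliary lidar stuck=occurs, Aft brake actuator degraded=not → not all inputs occur → does not occur.
Actuation path lost [OR]: Perception stack fails=not, #3 front camera lost=occurs → at least one input occurs → occurs.
Redundant channel down [OR]: Fallback module stuck=not, Actuation path lost=occurs → at least one input occurs → occurs.
Fallback branch fails [OR]: Redundant channel down=occurs, #2 perception node offline=not, Brake controller fails=not → at least one input occurs → occurs.
Brake command unavailable [AND]: Upper radar stuck=not, Wheel-speed sensor fails=not → not all inputs occur → does not occur.
Planning chain unavailable [AND]: Standby CAN bus is down=not, Brake command unavailable=not, A fallback module 2 is inoperative=not → not all inputs occur → does not occur.
Perception stack 2 unavailable [OR]: Fallback branch fails=occurs, Planning chain unavailable=not → at least one input occurs → occurs.
Autonomous vehicle fails to stop [OR]: Perception stack 2 unavailable=occurs, Upper planner 2 is inoperative=not → at least one input occurs → occurs.

Yes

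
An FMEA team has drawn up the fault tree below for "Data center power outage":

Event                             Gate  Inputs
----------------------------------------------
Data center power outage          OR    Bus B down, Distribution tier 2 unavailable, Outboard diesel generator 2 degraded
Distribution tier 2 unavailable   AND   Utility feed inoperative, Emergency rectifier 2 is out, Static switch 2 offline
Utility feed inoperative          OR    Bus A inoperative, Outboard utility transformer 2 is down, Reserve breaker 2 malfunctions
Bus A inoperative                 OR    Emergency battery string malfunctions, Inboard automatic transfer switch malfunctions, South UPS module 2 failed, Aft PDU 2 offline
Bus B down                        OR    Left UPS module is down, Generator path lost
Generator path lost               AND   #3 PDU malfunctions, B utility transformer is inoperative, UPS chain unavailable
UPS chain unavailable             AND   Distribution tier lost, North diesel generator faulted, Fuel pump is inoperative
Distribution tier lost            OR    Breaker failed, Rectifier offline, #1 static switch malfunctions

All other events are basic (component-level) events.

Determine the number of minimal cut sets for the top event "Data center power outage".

11

Distribution tier lost [OR]: union of children's cut sets → 3 cut set(s).
UPS chain unavailable [AND]: one cut set from each child combined → 3 × 1 × 1 = 3 cut set(s).
Generator path lost [AND]: one cut set from each child combined → 1 × 1 × 3 = 3 cut set(s).
Bus B down [OR]: union of children's cut sets → 4 cut set(s).
Bus A inoperative [OR]: union of children's cut sets → 4 cut set(s).
Utility feed inoperative [OR]: union of children's cut sets → 6 cut set(s).
Distribution tier 2 unavailable [AND]: one cut set from each child combined → 6 × 1 × 1 = 6 cut set(s).
Data center power outage [OR]: union of children's cut sets → 11 cut set(s).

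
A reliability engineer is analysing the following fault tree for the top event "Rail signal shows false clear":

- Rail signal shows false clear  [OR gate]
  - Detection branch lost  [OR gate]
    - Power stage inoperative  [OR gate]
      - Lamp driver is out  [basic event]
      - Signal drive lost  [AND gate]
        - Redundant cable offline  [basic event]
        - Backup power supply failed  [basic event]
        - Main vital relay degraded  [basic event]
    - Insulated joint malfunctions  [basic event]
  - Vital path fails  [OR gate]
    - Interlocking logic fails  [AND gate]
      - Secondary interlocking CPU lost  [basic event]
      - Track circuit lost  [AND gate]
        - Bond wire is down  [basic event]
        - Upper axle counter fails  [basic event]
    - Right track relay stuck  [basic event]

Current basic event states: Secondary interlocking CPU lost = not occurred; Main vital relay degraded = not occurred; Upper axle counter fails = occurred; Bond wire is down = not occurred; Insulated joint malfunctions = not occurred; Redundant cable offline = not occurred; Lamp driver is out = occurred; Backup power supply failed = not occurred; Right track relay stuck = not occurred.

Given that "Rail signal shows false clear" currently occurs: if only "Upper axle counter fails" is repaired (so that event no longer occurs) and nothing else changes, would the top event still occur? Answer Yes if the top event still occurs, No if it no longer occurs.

Yes

Counterfactual: set "Upper axle counter fails" to not occurred.
Signal drive lost [AND]: Redundant cable offline=not, Backup power supply failed=not, Main vital relay degraded=not → not all inputs occur → does not occur.
Power stage inoperative [OR]: Lamp driver is out=occurs, Signal drive lost=not → at least one input occurs → occurs.
Detection branch lost [OR]: Power stage inoperative=occurs, Insulated joint malfunctions=not → at least one input occurs → occurs.
Track circuit lost [AND]: Bond wire is down=not, Upper axle counter fails=not → not all inputs occur → does not occur.
Interlocking logic fails [AND]: Secondary interlocking CPU lost=not, Track circuit lost=not → not all inputs occur → does not occur.
Vital path fails [OR]: Interlocking logic fails=not, Right track relay stuck=not → no input occurs → does not occur.
Rail signal shows false clear [OR]: Detection branch lost=occurs, Vital path fails=not → at least one input occurs → occurs.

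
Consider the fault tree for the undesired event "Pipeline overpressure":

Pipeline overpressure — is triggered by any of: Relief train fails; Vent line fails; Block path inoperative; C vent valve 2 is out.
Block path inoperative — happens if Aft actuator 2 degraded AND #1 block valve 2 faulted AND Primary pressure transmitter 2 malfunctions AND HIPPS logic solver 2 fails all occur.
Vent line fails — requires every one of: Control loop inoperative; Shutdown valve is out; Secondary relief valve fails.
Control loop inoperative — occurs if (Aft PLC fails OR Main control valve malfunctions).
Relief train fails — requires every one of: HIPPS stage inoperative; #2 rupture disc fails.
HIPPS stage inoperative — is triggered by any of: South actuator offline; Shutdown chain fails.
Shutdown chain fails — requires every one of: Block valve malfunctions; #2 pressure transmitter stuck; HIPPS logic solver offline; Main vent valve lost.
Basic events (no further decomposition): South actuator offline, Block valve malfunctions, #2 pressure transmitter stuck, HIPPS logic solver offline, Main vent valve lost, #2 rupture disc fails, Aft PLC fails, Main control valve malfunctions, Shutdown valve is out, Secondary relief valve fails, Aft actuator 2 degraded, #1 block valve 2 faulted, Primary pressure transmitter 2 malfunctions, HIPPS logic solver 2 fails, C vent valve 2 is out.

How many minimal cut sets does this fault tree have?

Shutdown chain fails [AND]: one cut set from each child combined → 1 × 1 × 1 × 1 = 1 cut set(s).
HIPPS stage inoperative [OR]: union of children's cut sets → 2 cut set(s).
Relief train fails [AND]: one cut set from each child combined → 2 × 1 = 2 cut set(s).
Control loop inoperative [OR]: union of children's cut sets → 2 cut set(s).
Vent line fails [AND]: one cut set from each child combined → 2 × 1 × 1 = 2 cut set(s).
Block path inoperative [AND]: one cut set from each child combined → 1 × 1 × 1 × 1 = 1 cut set(s).
Pipeline overpressure [OR]: union of children's cut sets → 6 cut set(s).
Minimal cut sets: {#2 rupture disc fails, South actuator offline}; {#2 pressure transmitter stuck, #2 rupture disc fails, Block valve malfunctions, HIPPS logic solver offline, Main vent valve lost}; {Aft PLC fails, Secondary relief valve fails, Shutdown valve is out}; {Main control valve malfunctions, Secondary relief valve fails, Shutdown valve is out}; {#1 block valve 2 faulted, Aft actuator 2 degraded, HIPPS logic solver 2 fails, Primary pressure transmitter 2 malfunctions}; {C vent valve 2 is out}.

6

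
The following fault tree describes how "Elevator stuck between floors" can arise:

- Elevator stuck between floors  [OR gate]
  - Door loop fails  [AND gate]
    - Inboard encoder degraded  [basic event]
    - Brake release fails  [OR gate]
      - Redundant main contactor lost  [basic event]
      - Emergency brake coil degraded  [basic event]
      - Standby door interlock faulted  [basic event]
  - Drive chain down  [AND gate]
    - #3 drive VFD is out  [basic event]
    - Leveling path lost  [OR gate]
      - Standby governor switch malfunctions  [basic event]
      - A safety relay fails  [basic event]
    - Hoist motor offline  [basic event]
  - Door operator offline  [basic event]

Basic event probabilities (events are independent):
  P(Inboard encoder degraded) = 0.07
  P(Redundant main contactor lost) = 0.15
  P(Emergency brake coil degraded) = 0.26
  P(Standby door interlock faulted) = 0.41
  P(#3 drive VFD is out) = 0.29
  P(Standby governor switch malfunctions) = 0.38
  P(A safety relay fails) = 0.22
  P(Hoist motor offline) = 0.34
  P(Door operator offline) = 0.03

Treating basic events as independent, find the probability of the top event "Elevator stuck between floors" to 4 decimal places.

0.1199

P(Brake release fails) [OR] = 1 − (1−0.15) × (1−0.26) × (1−0.41) = 0.628890
P(Door loop fails) [AND] = 0.07 × 0.628890 = 0.044022
P(Leveling path lost) [OR] = 1 − (1−0.38) × (1−0.22) = 0.516400
P(Drive chain down) [AND] = 0.29 × 0.516400 × 0.34 = 0.050917
P(Elevator stuck between floors) [OR] = 1 − (1−0.044022) × (1−0.050917) × (1−0.03) = 0.119917
Rounded to 4 decimal places: P(Elevator stuck between floors) ≈ 0.1199.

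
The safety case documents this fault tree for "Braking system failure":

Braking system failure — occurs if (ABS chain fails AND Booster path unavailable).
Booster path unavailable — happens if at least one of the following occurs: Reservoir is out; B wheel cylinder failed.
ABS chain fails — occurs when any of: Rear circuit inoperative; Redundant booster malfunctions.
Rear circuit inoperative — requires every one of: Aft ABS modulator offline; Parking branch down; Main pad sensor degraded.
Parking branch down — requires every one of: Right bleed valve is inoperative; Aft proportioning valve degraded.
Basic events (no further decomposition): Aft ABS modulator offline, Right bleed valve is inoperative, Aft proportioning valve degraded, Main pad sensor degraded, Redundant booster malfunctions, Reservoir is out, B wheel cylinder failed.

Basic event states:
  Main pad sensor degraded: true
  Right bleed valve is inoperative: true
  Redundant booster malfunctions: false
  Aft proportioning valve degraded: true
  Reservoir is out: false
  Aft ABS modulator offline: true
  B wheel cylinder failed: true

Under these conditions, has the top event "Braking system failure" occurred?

Yes

Parking branch down [AND]: Right bleed valve is inoperative=occurs, Aft proportioning valve degraded=occurs → all inputs occur → occurs.
Rear circuit inoperative [AND]: Aft ABS modulator offline=occurs, Parking branch down=occurs, Main pad sensor degraded=occurs → all inputs occur → occurs.
ABS chain fails [OR]: Rear circuit inoperative=occurs, Redundant booster malfunctions=not → at least one input occurs → occurs.
Booster path unavailable [OR]: Reservoir is out=not, B wheel cylinder failed=occurs → at least one input occurs → occurs.
Braking system failure [AND]: ABS chain fails=occurs, Booster path unavailable=occurs → all inputs occur → occurs.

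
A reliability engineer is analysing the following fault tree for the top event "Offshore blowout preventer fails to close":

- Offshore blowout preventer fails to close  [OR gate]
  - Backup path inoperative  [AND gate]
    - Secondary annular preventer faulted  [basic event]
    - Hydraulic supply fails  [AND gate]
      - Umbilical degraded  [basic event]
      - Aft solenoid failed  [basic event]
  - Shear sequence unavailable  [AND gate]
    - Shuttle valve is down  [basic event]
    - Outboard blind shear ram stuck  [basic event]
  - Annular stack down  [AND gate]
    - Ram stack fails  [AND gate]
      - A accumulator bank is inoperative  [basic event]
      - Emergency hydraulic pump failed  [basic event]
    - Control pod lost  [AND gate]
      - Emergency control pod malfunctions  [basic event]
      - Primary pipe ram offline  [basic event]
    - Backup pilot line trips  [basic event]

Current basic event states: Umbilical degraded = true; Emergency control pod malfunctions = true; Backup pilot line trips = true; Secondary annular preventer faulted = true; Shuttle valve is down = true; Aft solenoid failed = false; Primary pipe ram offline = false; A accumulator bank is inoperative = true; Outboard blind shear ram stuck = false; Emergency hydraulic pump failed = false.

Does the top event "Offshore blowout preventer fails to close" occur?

No

Hydraulic supply fails [AND]: Umbilical degraded=occurs, Aft solenoid failed=not → not all inputs occur → does not occur.
Backup path inoperative [AND]: Secondary annular preventer faulted=occurs, Hydraulic supply fails=not → not all inputs occur → does not occur.
Shear sequence unavailable [AND]: Shuttle valve is down=occurs, Outboard blind shear ram stuck=not → not all inputs occur → does not occur.
Ram stack fails [AND]: A accumulator bank is inoperative=occurs, Emergency hydraulic pump failed=not → not all inputs occur → does not occur.
Control pod lost [AND]: Emergency control pod malfunctions=occurs, Primary pipe ram offline=not → not all inputs occur → does not occur.
Annular stack down [AND]: Ram stack fails=not, Control pod lost=not, Backup pilot line trips=occurs → not all inputs occur → does not occur.
Offshore blowout preventer fails to close [OR]: Backup path inoperative=not, Shear sequence unavailable=not, Annular stack down=not → no input occurs → does not occur.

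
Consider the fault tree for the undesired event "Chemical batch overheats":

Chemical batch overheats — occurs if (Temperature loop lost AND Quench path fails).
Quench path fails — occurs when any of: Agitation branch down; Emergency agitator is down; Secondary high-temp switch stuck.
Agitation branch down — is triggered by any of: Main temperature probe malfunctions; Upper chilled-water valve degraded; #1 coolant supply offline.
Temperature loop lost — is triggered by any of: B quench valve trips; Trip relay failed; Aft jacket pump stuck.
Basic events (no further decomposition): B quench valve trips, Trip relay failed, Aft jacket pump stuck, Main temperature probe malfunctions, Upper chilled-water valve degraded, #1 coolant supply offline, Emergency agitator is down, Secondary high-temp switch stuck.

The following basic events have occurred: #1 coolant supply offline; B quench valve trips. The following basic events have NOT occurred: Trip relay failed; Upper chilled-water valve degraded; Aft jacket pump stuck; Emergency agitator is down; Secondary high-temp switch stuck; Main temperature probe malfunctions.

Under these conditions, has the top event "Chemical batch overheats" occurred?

Yes

Temperature loop lost [OR]: B quench valve trips=occurs, Trip relay failed=not, Aft jacket pump stuck=not → at least one input occurs → occurs.
Agitation branch down [OR]: Main temperature probe malfunctions=not, Upper chilled-water valve degraded=not, #1 coolant supply offline=occurs → at least one input occurs → occurs.
Quench path fails [OR]: Agitation branch down=occurs, Emergency agitator is down=not, Secondary high-temp switch stuck=not → at least one input occurs → occurs.
Chemical batch overheats [AND]: Temperature loop lost=occurs, Quench path fails=occurs → all inputs occur → occurs.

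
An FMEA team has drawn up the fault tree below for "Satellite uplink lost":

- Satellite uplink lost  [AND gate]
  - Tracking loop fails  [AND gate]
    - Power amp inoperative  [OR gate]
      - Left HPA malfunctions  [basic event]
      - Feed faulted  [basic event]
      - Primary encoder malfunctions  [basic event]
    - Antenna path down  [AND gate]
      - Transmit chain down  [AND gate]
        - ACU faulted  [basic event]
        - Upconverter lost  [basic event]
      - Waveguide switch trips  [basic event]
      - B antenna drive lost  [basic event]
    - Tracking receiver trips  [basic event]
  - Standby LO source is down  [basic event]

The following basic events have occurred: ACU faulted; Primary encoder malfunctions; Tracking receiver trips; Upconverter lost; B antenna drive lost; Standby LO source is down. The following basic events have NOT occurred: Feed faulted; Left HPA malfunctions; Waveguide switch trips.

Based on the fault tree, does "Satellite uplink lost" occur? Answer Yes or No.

No

Power amp inoperative [OR]: Left HPA malfunctions=not, Feed faulted=not, Primary encoder malfunctions=occurs → at least one input occurs → occurs.
Transmit chain down [AND]: ACU faulted=occurs, Upconverter lost=occurs → all inputs occur → occurs.
Antenna path down [AND]: Transmit chain down=occurs, Waveguide switch trips=not, B antenna drive lost=occurs → not all inputs occur → does not occur.
Tracking loop fails [AND]: Power amp inoperative=occurs, Antenna path down=not, Tracking receiver trips=occurs → not all inputs occur → does not occur.
Satellite uplink lost [AND]: Tracking loop fails=not, Standby LO source is down=occurs → not all inputs occur → does not occur.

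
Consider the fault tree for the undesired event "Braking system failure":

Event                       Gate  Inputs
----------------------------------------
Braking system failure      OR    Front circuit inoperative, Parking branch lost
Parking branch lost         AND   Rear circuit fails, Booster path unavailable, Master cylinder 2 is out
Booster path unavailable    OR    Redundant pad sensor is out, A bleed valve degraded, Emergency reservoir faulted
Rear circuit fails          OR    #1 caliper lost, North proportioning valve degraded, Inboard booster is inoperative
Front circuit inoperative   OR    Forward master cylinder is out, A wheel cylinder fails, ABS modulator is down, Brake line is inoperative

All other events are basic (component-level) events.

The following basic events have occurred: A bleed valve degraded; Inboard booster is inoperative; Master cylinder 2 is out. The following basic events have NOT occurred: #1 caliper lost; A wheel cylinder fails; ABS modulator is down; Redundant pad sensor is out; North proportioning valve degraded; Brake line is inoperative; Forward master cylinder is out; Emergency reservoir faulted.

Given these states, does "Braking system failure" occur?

Front circuit inoperative [OR]: Forward master cylinder is out=not, A wheel cylinder fails=not, ABS modulator is down=not, Brake line is inoperative=not → no input occurs → does not occur.
Rear circuit fails [OR]: #1 caliper lost=not, North proportioning valve degraded=not, Inboard booster is inoperative=occurs → at least one input occurs → occurs.
Booster path unavailable [OR]: Redundant pad sensor is out=not, A bleed valve degraded=occurs, Emergency reservoir faulted=not → at least one input occurs → occurs.
Parking branch lost [AND]: Rear circuit fails=occurs, Booster path unavailable=occurs, Master cylinder 2 is out=occurs → all inputs occur → occurs.
Braking system failure [OR]: Front circuit inoperative=not, Parking branch lost=occurs → at least one input occurs → occurs.

Yes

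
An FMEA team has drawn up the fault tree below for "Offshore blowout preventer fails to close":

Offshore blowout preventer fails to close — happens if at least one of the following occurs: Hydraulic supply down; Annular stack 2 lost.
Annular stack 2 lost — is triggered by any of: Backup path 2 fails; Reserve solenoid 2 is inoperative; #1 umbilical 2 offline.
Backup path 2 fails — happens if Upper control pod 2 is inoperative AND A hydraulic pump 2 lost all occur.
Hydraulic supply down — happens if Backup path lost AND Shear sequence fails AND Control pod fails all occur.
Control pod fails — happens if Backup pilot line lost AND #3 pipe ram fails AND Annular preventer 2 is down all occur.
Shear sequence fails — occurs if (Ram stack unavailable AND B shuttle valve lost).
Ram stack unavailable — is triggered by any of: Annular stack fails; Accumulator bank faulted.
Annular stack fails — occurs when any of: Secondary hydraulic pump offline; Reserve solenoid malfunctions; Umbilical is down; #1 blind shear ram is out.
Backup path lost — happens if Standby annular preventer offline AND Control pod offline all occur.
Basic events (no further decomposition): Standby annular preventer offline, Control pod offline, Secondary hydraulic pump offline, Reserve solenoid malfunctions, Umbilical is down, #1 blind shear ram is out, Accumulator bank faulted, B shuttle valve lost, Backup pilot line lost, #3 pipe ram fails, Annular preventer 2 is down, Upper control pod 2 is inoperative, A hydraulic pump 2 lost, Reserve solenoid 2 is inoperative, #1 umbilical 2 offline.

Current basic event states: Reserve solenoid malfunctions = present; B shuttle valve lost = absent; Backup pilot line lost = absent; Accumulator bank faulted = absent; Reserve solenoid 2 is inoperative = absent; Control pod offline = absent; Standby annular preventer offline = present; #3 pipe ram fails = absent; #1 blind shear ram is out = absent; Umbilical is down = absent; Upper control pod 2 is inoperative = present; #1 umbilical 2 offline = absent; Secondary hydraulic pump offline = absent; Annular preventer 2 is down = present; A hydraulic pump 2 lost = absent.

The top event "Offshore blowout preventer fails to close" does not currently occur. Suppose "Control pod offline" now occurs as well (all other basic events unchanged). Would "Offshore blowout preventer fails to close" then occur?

No

Counterfactual: set "Control pod offline" to occurred.
Backup path lost [AND]: Standby annular preventer offline=occurs, Control pod offline=occurs → all inputs occur → occurs.
Annular stack fails [OR]: Secondary hydraulic pump offline=not, Reserve solenoid malfunctions=occurs, Umbilical is down=not, #1 blind shear ram is out=not → at least one input occurs → occurs.
Ram stack unavailable [OR]: Annular stack fails=occurs, Accumulator bank faulted=not → at least one input occurs → occurs.
Shear sequence fails [AND]: Ram stack unavailable=occurs, B shuttle valve lost=not → not all inputs occur → does not occur.
Control pod fails [AND]: Backup pilot line lost=not, #3 pipe ram fails=not, Annular preventer 2 is down=occurs → not all inputs occur → does not occur.
Hydraulic supply down [AND]: Backup path lost=occurs, Shear sequence fails=not, Control pod fails=not → not all inputs occur → does not occur.
Backup path 2 fails [AND]: Upper control pod 2 is inoperative=occurs, A hydraulic pump 2 lost=not → not all inputs occur → does not occur.
Annular stack 2 lost [OR]: Backup path 2 fails=not, Reserve solenoid 2 is inoperative=not, #1 umbilical 2 offline=not → no input occurs → does not occur.
Offshore blowout preventer fails to close [OR]: Hydraulic supply down=not, Annular stack 2 lost=not → no input occurs → does not occur.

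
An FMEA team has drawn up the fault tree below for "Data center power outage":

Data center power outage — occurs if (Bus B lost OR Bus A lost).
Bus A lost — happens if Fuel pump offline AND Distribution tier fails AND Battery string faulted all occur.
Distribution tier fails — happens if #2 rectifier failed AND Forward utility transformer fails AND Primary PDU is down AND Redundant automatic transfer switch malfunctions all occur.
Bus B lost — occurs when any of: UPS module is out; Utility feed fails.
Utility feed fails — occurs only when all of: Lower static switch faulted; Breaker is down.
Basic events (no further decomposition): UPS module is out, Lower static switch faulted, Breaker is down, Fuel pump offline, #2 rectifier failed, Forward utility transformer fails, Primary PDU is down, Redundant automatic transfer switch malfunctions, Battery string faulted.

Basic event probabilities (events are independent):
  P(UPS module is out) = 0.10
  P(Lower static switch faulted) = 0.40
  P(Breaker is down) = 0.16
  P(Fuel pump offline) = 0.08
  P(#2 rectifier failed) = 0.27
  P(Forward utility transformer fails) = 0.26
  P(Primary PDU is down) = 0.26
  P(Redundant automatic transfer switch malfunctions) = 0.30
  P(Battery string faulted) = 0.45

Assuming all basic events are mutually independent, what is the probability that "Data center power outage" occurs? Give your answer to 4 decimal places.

0.1578

P(Utility feed fails) [AND] = 0.40 × 0.16 = 0.064000
P(Bus B lost) [OR] = 1 − (1−0.10) × (1−0.064000) = 0.157600
P(Distribution tier fails) [AND] = 0.27 × 0.26 × 0.26 × 0.30 = 0.005476
P(Bus A lost) [AND] = 0.08 × 0.005476 × 0.45 = 0.000197
P(Data center power outage) [OR] = 1 − (1−0.157600) × (1−0.000197) = 0.157766
Rounded to 4 decimal places: P(Data center power outage) ≈ 0.1578.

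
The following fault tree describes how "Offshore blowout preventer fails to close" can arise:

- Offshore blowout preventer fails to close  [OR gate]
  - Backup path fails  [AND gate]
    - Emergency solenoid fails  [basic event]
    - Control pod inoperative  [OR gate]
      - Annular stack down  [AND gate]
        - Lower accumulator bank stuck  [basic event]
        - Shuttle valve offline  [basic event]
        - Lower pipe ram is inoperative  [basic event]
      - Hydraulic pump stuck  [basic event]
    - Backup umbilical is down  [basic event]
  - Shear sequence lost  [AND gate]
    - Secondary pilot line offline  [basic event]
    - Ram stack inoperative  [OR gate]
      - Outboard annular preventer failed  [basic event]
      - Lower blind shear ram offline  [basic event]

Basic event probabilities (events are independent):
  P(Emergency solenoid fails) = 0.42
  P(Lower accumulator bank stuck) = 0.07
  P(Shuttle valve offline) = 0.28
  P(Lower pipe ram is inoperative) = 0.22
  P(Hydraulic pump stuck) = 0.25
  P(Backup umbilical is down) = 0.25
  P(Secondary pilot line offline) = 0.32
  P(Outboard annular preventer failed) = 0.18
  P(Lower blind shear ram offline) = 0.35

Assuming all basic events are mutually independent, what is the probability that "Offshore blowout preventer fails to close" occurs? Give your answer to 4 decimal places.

P(Annular stack down) [AND] = 0.07 × 0.28 × 0.22 = 0.004312
P(Control pod inoperative) [OR] = 1 − (1−0.004312) × (1−0.25) = 0.253234
P(Backup path fails) [AND] = 0.42 × 0.253234 × 0.25 = 0.026590
P(Ram stack inoperative) [OR] = 1 − (1−0.18) × (1−0.35) = 0.467000
P(Shear sequence lost) [AND] = 0.32 × 0.467000 = 0.149440
P(Offshore blowout preventer fails to close) [OR] = 1 − (1−0.026590) × (1−0.149440) = 0.172056
Rounded to 4 decimal places: P(Offshore blowout preventer fails to close) ≈ 0.1721.

0.1721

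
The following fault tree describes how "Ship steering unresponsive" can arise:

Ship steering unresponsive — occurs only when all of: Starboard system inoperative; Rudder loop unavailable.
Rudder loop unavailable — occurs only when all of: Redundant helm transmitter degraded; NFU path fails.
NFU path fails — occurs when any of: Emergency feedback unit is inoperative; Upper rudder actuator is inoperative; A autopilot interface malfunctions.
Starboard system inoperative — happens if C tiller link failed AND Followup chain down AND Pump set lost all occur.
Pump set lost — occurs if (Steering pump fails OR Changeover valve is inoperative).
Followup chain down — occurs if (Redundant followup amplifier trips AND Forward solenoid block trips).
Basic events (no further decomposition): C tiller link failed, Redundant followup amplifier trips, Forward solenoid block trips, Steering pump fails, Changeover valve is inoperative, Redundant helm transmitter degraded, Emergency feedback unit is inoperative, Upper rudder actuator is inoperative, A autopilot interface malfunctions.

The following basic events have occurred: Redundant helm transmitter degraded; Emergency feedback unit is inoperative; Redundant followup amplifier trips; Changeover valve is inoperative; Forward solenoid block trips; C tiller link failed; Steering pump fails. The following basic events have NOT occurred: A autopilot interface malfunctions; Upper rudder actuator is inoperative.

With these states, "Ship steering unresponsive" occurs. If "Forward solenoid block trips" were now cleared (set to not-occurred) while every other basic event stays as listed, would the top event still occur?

No

Counterfactual: set "Forward solenoid block trips" to not occurred.
Followup chain down [AND]: Redundant followup amplifier trips=occurs, Forward solenoid block trips=not → not all inputs occur → does not occur.
Pump set lost [OR]: Steering pump fails=occurs, Changeover valve is inoperative=occurs → at least one input occurs → occurs.
Starboard system inoperative [AND]: C tiller link failed=occurs, Followup chain down=not, Pump set lost=occurs → not all inputs occur → does not occur.
NFU path fails [OR]: Emergency feedback unit is inoperative=occurs, Upper rudder actuator is inoperative=not, A autopilot interface malfunctions=not → at least one input occurs → occurs.
Rudder loop unavailable [AND]: Redundant helm transmitter degraded=occurs, NFU path fails=occurs → all inputs occur → occurs.
Ship steering unresponsive [AND]: Starboard system inoperative=not, Rudder loop unavailable=occurs → not all inputs occur → does not occur.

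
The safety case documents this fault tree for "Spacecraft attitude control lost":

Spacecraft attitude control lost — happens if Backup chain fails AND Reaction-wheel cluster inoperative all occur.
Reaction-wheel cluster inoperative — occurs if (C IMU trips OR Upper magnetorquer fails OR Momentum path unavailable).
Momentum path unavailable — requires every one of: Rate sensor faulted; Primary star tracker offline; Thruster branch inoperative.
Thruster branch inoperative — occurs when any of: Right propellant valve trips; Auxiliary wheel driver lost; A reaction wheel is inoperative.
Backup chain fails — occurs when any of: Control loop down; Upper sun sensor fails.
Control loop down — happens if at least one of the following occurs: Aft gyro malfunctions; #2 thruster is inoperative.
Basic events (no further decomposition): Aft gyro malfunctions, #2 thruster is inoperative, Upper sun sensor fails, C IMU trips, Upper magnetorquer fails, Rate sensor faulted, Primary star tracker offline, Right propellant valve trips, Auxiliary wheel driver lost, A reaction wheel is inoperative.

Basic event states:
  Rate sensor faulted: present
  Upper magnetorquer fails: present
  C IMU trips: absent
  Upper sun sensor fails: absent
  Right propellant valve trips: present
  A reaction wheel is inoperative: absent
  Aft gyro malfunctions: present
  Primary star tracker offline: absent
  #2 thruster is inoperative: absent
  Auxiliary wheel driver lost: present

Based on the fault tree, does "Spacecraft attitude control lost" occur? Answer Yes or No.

Control loop down [OR]: Aft gyro malfunctions=occurs, #2 thruster is inoperative=not → at least one input occurs → occurs.
Backup chain fails [OR]: Control loop down=occurs, Upper sun sensor fails=not → at least one input occurs → occurs.
Thruster branch inoperative [OR]: Right propellant valve trips=occurs, Auxiliary wheel driver lost=occurs, A reaction wheel is inoperative=not → at least one input occurs → occurs.
Momentum path unavailable [AND]: Rate sensor faulted=occurs, Primary star tracker offline=not, Thruster branch inoperative=occurs → not all inputs occur → does not occur.
Reaction-wheel cluster inoperative [OR]: C IMU trips=not, Upper magnetorquer fails=occurs, Momentum path unavailable=not → at least one input occurs → occurs.
Spacecraft attitude control lost [AND]: Backup chain fails=occurs, Reaction-wheel cluster inoperative=occurs → all inputs occur → occurs.

Yes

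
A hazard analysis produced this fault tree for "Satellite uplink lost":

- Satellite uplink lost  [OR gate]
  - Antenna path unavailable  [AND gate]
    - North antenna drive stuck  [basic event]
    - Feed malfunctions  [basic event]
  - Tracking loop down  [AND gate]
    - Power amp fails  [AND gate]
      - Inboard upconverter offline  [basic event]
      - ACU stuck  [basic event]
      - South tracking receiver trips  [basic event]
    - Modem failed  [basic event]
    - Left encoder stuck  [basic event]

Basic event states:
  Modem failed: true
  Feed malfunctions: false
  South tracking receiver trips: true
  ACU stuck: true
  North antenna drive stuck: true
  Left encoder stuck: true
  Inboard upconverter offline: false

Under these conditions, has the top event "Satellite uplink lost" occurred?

Antenna path unavailable [AND]: North antenna drive stuck=occurs, Feed malfunctions=not → not all inputs occur → does not occur.
Power amp fails [AND]: Inboard upconverter offline=not, ACU stuck=occurs, South tracking receiver trips=occurs → not all inputs occur → does not occur.
Tracking loop down [AND]: Power amp fails=not, Modem failed=occurs, Left encoder stuck=occurs → not all inputs occur → does not occur.
Satellite uplink lost [OR]: Antenna path unavailable=not, Tracking loop down=not → no input occurs → does not occur.

No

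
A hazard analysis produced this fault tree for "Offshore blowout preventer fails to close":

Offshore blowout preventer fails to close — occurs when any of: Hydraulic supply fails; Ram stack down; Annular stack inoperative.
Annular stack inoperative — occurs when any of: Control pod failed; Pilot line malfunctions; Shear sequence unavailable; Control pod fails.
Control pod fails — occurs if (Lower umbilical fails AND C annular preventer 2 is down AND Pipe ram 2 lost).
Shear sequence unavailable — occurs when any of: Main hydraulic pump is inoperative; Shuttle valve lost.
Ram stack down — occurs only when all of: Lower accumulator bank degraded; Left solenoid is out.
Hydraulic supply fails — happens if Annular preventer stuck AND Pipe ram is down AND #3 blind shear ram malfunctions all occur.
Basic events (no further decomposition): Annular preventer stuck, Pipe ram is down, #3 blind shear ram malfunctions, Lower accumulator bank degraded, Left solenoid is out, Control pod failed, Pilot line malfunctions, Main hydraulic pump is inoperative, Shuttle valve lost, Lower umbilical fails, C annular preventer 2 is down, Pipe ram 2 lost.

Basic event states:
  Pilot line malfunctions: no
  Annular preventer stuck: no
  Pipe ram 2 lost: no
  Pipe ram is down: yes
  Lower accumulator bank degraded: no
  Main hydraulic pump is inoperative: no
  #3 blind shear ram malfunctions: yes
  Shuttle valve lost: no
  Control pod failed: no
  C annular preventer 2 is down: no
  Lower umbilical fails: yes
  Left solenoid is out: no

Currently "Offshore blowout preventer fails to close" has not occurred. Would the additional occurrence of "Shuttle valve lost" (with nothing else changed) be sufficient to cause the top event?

Yes

Counterfactual: set "Shuttle valve lost" to occurred.
Hydraulic supply fails [AND]: Annular preventer stuck=not, Pipe ram is down=occurs, #3 blind shear ram malfunctions=occurs → not all inputs occur → does not occur.
Ram stack down [AND]: Lower accumulator bank degraded=not, Left solenoid is out=not → not all inputs occur → does not occur.
Shear sequence unavailable [OR]: Main hydraulic pump is inoperative=not, Shuttle valve lost=occurs → at least one input occurs → occurs.
Control pod fails [AND]: Lower umbilical fails=occurs, C annular preventer 2 is down=not, Pipe ram 2 lost=not → not all inputs occur → does not occur.
Annular stack inoperative [OR]: Control pod failed=not, Pilot line malfunctions=not, Shear sequence unavailable=occurs, Control pod fails=not → at least one input occurs → occurs.
Offshore blowout preventer fails to close [OR]: Hydraulic supply fails=not, Ram stack down=not, Annular stack inoperative=occurs → at least one input occurs → occurs.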